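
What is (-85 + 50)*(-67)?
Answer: 2345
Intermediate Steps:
(-85 + 50)*(-67) = -35*(-67) = 2345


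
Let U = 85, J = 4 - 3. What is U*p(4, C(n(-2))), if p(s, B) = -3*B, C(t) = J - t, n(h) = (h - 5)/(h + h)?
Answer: 765/4 ≈ 191.25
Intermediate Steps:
n(h) = (-5 + h)/(2*h) (n(h) = (-5 + h)/((2*h)) = (-5 + h)*(1/(2*h)) = (-5 + h)/(2*h))
J = 1
C(t) = 1 - t
U*p(4, C(n(-2))) = 85*(-3*(1 - (-5 - 2)/(2*(-2)))) = 85*(-3*(1 - (-1)*(-7)/(2*2))) = 85*(-3*(1 - 1*7/4)) = 85*(-3*(1 - 7/4)) = 85*(-3*(-¾)) = 85*(9/4) = 765/4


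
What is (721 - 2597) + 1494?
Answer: -382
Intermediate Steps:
(721 - 2597) + 1494 = -1876 + 1494 = -382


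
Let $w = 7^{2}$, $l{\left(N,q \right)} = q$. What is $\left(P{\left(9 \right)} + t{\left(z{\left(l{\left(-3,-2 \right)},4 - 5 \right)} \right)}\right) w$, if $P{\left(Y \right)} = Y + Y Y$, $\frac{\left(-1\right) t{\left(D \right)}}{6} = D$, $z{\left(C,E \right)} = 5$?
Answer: $2940$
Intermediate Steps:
$t{\left(D \right)} = - 6 D$
$P{\left(Y \right)} = Y + Y^{2}$
$w = 49$
$\left(P{\left(9 \right)} + t{\left(z{\left(l{\left(-3,-2 \right)},4 - 5 \right)} \right)}\right) w = \left(9 \left(1 + 9\right) - 30\right) 49 = \left(9 \cdot 10 - 30\right) 49 = \left(90 - 30\right) 49 = 60 \cdot 49 = 2940$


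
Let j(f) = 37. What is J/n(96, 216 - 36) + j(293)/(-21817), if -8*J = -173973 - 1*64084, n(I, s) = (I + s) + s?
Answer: 5193554593/79588416 ≈ 65.255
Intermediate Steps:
n(I, s) = I + 2*s
J = 238057/8 (J = -(-173973 - 1*64084)/8 = -(-173973 - 64084)/8 = -⅛*(-238057) = 238057/8 ≈ 29757.)
J/n(96, 216 - 36) + j(293)/(-21817) = 238057/(8*(96 + 2*(216 - 36))) + 37/(-21817) = 238057/(8*(96 + 2*180)) + 37*(-1/21817) = 238057/(8*(96 + 360)) - 37/21817 = (238057/8)/456 - 37/21817 = (238057/8)*(1/456) - 37/21817 = 238057/3648 - 37/21817 = 5193554593/79588416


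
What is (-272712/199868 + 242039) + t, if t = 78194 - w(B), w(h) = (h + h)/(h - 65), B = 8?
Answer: 912058605053/2848119 ≈ 3.2023e+5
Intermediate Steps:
w(h) = 2*h/(-65 + h) (w(h) = (2*h)/(-65 + h) = 2*h/(-65 + h))
t = 4457074/57 (t = 78194 - 2*8/(-65 + 8) = 78194 - 2*8/(-57) = 78194 - 2*8*(-1)/57 = 78194 - 1*(-16/57) = 78194 + 16/57 = 4457074/57 ≈ 78194.)
(-272712/199868 + 242039) + t = (-272712/199868 + 242039) + 4457074/57 = (-272712*1/199868 + 242039) + 4457074/57 = (-68178/49967 + 242039) + 4457074/57 = 12093894535/49967 + 4457074/57 = 912058605053/2848119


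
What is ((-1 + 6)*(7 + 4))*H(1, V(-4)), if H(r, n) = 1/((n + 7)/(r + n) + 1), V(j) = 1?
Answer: 11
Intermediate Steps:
H(r, n) = 1/(1 + (7 + n)/(n + r)) (H(r, n) = 1/((7 + n)/(n + r) + 1) = 1/(1 + (7 + n)/(n + r)))
((-1 + 6)*(7 + 4))*H(1, V(-4)) = ((-1 + 6)*(7 + 4))*((1 + 1)/(7 + 1 + 2*1)) = (5*11)*(2/(7 + 1 + 2)) = 55*(2/10) = 55*((1/10)*2) = 55*(1/5) = 11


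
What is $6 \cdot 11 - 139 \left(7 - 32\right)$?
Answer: $3541$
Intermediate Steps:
$6 \cdot 11 - 139 \left(7 - 32\right) = 66 - -3475 = 66 + 3475 = 3541$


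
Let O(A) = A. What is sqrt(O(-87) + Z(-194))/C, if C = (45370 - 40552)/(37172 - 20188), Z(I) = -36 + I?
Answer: 772*I*sqrt(317)/219 ≈ 62.763*I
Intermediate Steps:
C = 219/772 (C = 4818/16984 = 4818*(1/16984) = 219/772 ≈ 0.28368)
sqrt(O(-87) + Z(-194))/C = sqrt(-87 + (-36 - 194))/(219/772) = sqrt(-87 - 230)*(772/219) = sqrt(-317)*(772/219) = (I*sqrt(317))*(772/219) = 772*I*sqrt(317)/219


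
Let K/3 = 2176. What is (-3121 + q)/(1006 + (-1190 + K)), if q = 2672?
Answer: -449/6344 ≈ -0.070776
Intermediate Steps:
K = 6528 (K = 3*2176 = 6528)
(-3121 + q)/(1006 + (-1190 + K)) = (-3121 + 2672)/(1006 + (-1190 + 6528)) = -449/(1006 + 5338) = -449/6344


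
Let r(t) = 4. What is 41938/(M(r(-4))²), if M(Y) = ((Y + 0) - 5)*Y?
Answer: 20969/8 ≈ 2621.1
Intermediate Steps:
M(Y) = Y*(-5 + Y) (M(Y) = (Y - 5)*Y = (-5 + Y)*Y = Y*(-5 + Y))
41938/(M(r(-4))²) = 41938/((4*(-5 + 4))²) = 41938/((4*(-1))²) = 41938/((-4)²) = 41938/16 = 41938*(1/16) = 20969/8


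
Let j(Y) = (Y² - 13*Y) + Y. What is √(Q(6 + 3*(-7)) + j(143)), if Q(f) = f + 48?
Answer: √18766 ≈ 136.99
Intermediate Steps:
j(Y) = Y² - 12*Y
Q(f) = 48 + f
√(Q(6 + 3*(-7)) + j(143)) = √((48 + (6 + 3*(-7))) + 143*(-12 + 143)) = √((48 + (6 - 21)) + 143*131) = √((48 - 15) + 18733) = √(33 + 18733) = √18766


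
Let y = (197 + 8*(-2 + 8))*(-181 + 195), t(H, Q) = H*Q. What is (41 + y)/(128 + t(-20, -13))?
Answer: 3471/388 ≈ 8.9459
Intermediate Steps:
y = 3430 (y = (197 + 8*6)*14 = (197 + 48)*14 = 245*14 = 3430)
(41 + y)/(128 + t(-20, -13)) = (41 + 3430)/(128 - 20*(-13)) = 3471/(128 + 260) = 3471/388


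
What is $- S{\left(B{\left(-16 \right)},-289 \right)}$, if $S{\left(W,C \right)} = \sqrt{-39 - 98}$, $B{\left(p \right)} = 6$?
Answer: $- i \sqrt{137} \approx - 11.705 i$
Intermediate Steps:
$S{\left(W,C \right)} = i \sqrt{137}$ ($S{\left(W,C \right)} = \sqrt{-137} = i \sqrt{137}$)
$- S{\left(B{\left(-16 \right)},-289 \right)} = - i \sqrt{137}$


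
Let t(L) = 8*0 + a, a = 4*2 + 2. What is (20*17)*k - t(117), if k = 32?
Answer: 10870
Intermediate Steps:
a = 10 (a = 8 + 2 = 10)
t(L) = 10 (t(L) = 8*0 + 10 = 0 + 10 = 10)
(20*17)*k - t(117) = (20*17)*32 - 1*10 = 340*32 - 10 = 10880 - 10 = 10870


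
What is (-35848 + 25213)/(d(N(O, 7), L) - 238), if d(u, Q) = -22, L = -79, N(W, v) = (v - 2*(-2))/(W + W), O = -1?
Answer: 2127/52 ≈ 40.904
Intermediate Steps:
N(W, v) = (4 + v)/(2*W) (N(W, v) = (v + 4)/((2*W)) = (4 + v)*(1/(2*W)) = (4 + v)/(2*W))
(-35848 + 25213)/(d(N(O, 7), L) - 238) = (-35848 + 25213)/(-22 - 238) = -10635/(-260) = -10635*(-1/260) = 2127/52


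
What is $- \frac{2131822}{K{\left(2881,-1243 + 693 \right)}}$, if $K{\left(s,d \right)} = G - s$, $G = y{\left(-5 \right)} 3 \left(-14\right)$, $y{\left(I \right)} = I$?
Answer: $\frac{2131822}{2671} \approx 798.14$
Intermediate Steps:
$G = 210$ ($G = \left(-5\right) 3 \left(-14\right) = \left(-15\right) \left(-14\right) = 210$)
$K{\left(s,d \right)} = 210 - s$
$- \frac{2131822}{K{\left(2881,-1243 + 693 \right)}} = - \frac{2131822}{210 - 2881} = - \frac{2131822}{-2671} = \left(-2131822\right) \left(- \frac{1}{2671}\right) = \frac{2131822}{2671}$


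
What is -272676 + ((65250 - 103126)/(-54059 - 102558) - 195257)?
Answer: -73286224785/156617 ≈ -4.6793e+5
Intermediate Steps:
-272676 + ((65250 - 103126)/(-54059 - 102558) - 195257) = -272676 + (-37876/(-156617) - 195257) = -272676 + (-37876*(-1/156617) - 195257) = -272676 + (37876/156617 - 195257) = -272676 - 30580527693/156617 = -73286224785/156617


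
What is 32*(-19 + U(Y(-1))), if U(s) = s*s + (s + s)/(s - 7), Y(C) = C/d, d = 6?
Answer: -234376/387 ≈ -605.62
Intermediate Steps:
Y(C) = C/6
U(s) = s² + 2*s/(-7 + s) (U(s) = s² + (2*s)/(-7 + s) = s² + 2*s/(-7 + s))
32*(-19 + U(Y(-1))) = 32*(-19 + ((⅙)*(-1))*(2 + ((⅙)*(-1))² - 7*(-1)/6)/(-7 + (⅙)*(-1))) = 32*(-19 - (2 + (-⅙)² - 7*(-⅙))/(6*(-7 - ⅙))) = 32*(-19 - (2 + 1/36 + 7/6)/(6*(-43/6))) = 32*(-19 - ⅙*(-6/43)*115/36) = 32*(-19 + 115/1548) = 32*(-29297/1548) = -234376/387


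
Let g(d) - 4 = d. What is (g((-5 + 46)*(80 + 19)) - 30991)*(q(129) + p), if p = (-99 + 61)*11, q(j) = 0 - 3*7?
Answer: 11821392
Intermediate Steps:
q(j) = -21 (q(j) = 0 - 21 = -21)
g(d) = 4 + d
p = -418 (p = -38*11 = -418)
(g((-5 + 46)*(80 + 19)) - 30991)*(q(129) + p) = ((4 + (-5 + 46)*(80 + 19)) - 30991)*(-21 - 418) = ((4 + 41*99) - 30991)*(-439) = ((4 + 4059) - 30991)*(-439) = (4063 - 30991)*(-439) = -26928*(-439) = 11821392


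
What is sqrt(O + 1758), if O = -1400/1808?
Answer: sqrt(89752058)/226 ≈ 41.919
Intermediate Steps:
O = -175/226 (O = -1400*1/1808 = -175/226 ≈ -0.77434)
sqrt(O + 1758) = sqrt(-175/226 + 1758) = sqrt(397133/226) = sqrt(89752058)/226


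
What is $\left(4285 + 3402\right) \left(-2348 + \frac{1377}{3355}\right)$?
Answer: $- \frac{60544064981}{3355} \approx -1.8046 \cdot 10^{7}$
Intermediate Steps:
$\left(4285 + 3402\right) \left(-2348 + \frac{1377}{3355}\right) = 7687 \left(-2348 + 1377 \cdot \frac{1}{3355}\right) = 7687 \left(-2348 + \frac{1377}{3355}\right) = 7687 \left(- \frac{7876163}{3355}\right) = - \frac{60544064981}{3355}$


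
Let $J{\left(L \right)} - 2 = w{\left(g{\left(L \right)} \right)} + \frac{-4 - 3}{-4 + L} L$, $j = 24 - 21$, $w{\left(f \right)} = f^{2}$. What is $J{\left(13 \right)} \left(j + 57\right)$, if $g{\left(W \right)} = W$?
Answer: $\frac{28960}{3} \approx 9653.3$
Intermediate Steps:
$j = 3$
$J{\left(L \right)} = 2 + L^{2} - \frac{7 L}{-4 + L}$ ($J{\left(L \right)} = 2 + \left(L^{2} + \frac{-4 - 3}{-4 + L} L\right) = 2 + \left(L^{2} + - \frac{7}{-4 + L} L\right) = 2 + \left(L^{2} - \frac{7 L}{-4 + L}\right) = 2 + L^{2} - \frac{7 L}{-4 + L}$)
$J{\left(13 \right)} \left(j + 57\right) = \frac{-8 + 13^{3} - 65 - 4 \cdot 13^{2}}{-4 + 13} \left(3 + 57\right) = \frac{-8 + 2197 - 65 - 676}{9} \cdot 60 = \frac{1}{9} \cdot 1448 \cdot 60 = \frac{1448}{9} \cdot 60 = \frac{28960}{3}$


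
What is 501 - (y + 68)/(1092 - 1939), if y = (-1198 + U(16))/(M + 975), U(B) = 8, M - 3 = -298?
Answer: 1697653/3388 ≈ 501.08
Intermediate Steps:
M = -295 (M = 3 - 298 = -295)
y = -7/4 (y = (-1198 + 8)/(-295 + 975) = -1190/680 = -1190*1/680 = -7/4 ≈ -1.7500)
501 - (y + 68)/(1092 - 1939) = 501 - (-7/4 + 68)/(1092 - 1939) = 501 - 265/(4*(-847)) = 501 - 265*(-1)/(4*847) = 501 - 1*(-265/3388) = 501 + 265/3388 = 1697653/3388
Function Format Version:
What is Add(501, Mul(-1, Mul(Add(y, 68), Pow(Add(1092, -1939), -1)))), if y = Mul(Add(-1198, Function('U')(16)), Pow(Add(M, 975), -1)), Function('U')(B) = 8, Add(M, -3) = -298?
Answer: Rational(1697653, 3388) ≈ 501.08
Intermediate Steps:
M = -295 (M = Add(3, -298) = -295)
y = Rational(-7, 4) (y = Mul(Add(-1198, 8), Pow(Add(-295, 975), -1)) = Mul(-1190, Pow(680, -1)) = Mul(-1190, Rational(1, 680)) = Rational(-7, 4) ≈ -1.7500)
Add(501, Mul(-1, Mul(Add(y, 68), Pow(Add(1092, -1939), -1)))) = Add(501, Mul(-1, Mul(Add(Rational(-7, 4), 68), Pow(Add(1092, -1939), -1)))) = Add(501, Mul(-1, Mul(Rational(265, 4), Pow(-847, -1)))) = Add(501, Mul(-1, Mul(Rational(265, 4), Rational(-1, 847)))) = Add(501, Mul(-1, Rational(-265, 3388))) = Add(501, Rational(265, 3388)) = Rational(1697653, 3388)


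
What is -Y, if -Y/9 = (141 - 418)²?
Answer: 690561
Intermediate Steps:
Y = -690561 (Y = -9*(141 - 418)² = -9*(-277)² = -9*76729 = -690561)
-Y = -1*(-690561) = 690561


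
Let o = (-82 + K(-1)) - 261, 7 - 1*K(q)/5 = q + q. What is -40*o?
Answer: 11920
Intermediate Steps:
K(q) = 35 - 10*q (K(q) = 35 - 5*(q + q) = 35 - 10*q)
o = -298 (o = (-82 + (35 - 10*(-1))) - 261 = (-82 + (35 + 10)) - 261 = (-82 + 45) - 261 = -37 - 261 = -298)
-40*o = -40*(-298) = 11920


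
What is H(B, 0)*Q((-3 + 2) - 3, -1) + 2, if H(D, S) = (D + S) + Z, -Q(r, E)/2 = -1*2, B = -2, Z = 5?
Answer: 14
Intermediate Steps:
Q(r, E) = 4 (Q(r, E) = -(-2)*2 = -2*(-2) = 4)
H(D, S) = 5 + D + S (H(D, S) = (D + S) + 5 = 5 + D + S)
H(B, 0)*Q((-3 + 2) - 3, -1) + 2 = (5 - 2 + 0)*4 + 2 = 3*4 + 2 = 12 + 2 = 14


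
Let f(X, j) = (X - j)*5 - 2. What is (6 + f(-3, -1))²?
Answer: 36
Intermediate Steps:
f(X, j) = -2 - 5*j + 5*X (f(X, j) = (-5*j + 5*X) - 2 = -2 - 5*j + 5*X)
(6 + f(-3, -1))² = (6 + (-2 - 5*(-1) + 5*(-3)))² = (6 + (-2 + 5 - 15))² = (6 - 12)² = (-6)² = 36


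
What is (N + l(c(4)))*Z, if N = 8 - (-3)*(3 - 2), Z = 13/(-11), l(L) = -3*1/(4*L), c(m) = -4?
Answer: -2327/176 ≈ -13.222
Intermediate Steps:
l(L) = -3/(4*L) (l(L) = -3*1/(4*L) = -3/(4*L))
Z = -13/11 (Z = 13*(-1/11) = -13/11 ≈ -1.1818)
N = 11 (N = 8 - (-3) = 8 - 1*(-3) = 8 + 3 = 11)
(N + l(c(4)))*Z = (11 - 3/4/(-4))*(-13/11) = (11 - 3/4*(-1/4))*(-13/11) = (11 + 3/16)*(-13/11) = (179/16)*(-13/11) = -2327/176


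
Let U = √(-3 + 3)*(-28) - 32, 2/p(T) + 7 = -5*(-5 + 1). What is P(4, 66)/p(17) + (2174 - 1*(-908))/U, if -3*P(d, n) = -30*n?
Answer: 67099/16 ≈ 4193.7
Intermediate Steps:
p(T) = 2/13 (p(T) = 2/(-7 - 5*(-5 + 1)) = 2/(-7 - 5*(-4)) = 2/(-7 + 20) = 2/13)
P(d, n) = 10*n (P(d, n) = -(-10)*n = 10*n)
U = -32 (U = √0*(-28) - 32 = 0*(-28) - 32 = 0 - 32 = -32)
P(4, 66)/p(17) + (2174 - 1*(-908))/U = (10*66)/(2/13) + (2174 - 1*(-908))/(-32) = 660*(13/2) + (2174 + 908)*(-1/32) = 4290 + 3082*(-1/32) = 4290 - 1541/16 = 67099/16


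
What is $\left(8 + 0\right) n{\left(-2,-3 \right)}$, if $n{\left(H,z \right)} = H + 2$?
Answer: $0$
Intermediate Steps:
$n{\left(H,z \right)} = 2 + H$
$\left(8 + 0\right) n{\left(-2,-3 \right)} = \left(8 + 0\right) \left(2 - 2\right) = 8 \cdot 0 = 0$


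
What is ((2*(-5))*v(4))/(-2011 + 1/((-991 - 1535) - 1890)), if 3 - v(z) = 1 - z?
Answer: 264960/8880577 ≈ 0.029836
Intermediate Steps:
v(z) = 2 + z (v(z) = 3 - (1 - z) = 3 + (-1 + z) = 2 + z)
((2*(-5))*v(4))/(-2011 + 1/((-991 - 1535) - 1890)) = ((2*(-5))*(2 + 4))/(-2011 + 1/((-991 - 1535) - 1890)) = (-10*6)/(-2011 + 1/(-2526 - 1890)) = -60/(-2011 + 1/(-4416)) = -60/(-2011 - 1/4416) = -60/(-8880577/4416) = -60*(-4416/8880577) = 264960/8880577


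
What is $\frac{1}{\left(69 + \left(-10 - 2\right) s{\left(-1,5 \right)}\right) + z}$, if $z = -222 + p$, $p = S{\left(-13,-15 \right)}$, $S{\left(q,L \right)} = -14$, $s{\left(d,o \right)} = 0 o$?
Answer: $- \frac{1}{167} \approx -0.005988$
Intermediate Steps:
$s{\left(d,o \right)} = 0$
$p = -14$
$z = -236$ ($z = -222 - 14 = -236$)
$\frac{1}{\left(69 + \left(-10 - 2\right) s{\left(-1,5 \right)}\right) + z} = \frac{1}{\left(69 + \left(-10 - 2\right) 0\right) - 236} = \frac{1}{\left(69 - 0\right) - 236} = \frac{1}{\left(69 + 0\right) - 236} = \frac{1}{69 - 236} = \frac{1}{-167} = - \frac{1}{167}$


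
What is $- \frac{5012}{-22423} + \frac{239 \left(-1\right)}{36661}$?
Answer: $\frac{178385835}{822049603} \approx 0.217$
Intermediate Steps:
$- \frac{5012}{-22423} + \frac{239 \left(-1\right)}{36661} = \left(-5012\right) \left(- \frac{1}{22423}\right) - \frac{239}{36661} = \frac{5012}{22423} - \frac{239}{36661} = \frac{178385835}{822049603}$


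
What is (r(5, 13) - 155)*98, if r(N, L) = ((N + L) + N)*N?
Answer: -3920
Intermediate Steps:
r(N, L) = N*(L + 2*N) (r(N, L) = ((L + N) + N)*N = (L + 2*N)*N = N*(L + 2*N))
(r(5, 13) - 155)*98 = (5*(13 + 2*5) - 155)*98 = (5*(13 + 10) - 155)*98 = (5*23 - 155)*98 = (115 - 155)*98 = -40*98 = -3920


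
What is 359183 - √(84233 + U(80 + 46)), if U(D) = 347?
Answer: 359183 - 2*√21145 ≈ 3.5889e+5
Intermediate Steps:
359183 - √(84233 + U(80 + 46)) = 359183 - √(84233 + 347) = 359183 - √84580 = 359183 - 2*√21145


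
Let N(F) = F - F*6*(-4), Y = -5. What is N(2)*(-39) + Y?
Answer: -1955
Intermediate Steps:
N(F) = 25*F (N(F) = F - 6*F*(-4) = F - (-24)*F = F + 24*F = 25*F)
N(2)*(-39) + Y = (25*2)*(-39) - 5 = 50*(-39) - 5 = -1950 - 5 = -1955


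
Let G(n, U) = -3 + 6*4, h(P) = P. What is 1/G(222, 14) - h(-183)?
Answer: 3844/21 ≈ 183.05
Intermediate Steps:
G(n, U) = 21 (G(n, U) = -3 + 24 = 21)
1/G(222, 14) - h(-183) = 1/21 - 1*(-183) = 1/21 + 183 = 3844/21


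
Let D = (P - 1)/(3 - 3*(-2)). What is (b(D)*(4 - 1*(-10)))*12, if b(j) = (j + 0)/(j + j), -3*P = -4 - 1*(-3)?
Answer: 84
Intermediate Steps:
P = 1/3 (P = -(-4 - 1*(-3))/3 = -(-4 + 3)/3 = -1/3*(-1) = 1/3 ≈ 0.33333)
D = -2/27 (D = (1/3 - 1)/(3 - 3*(-2)) = -2/(3*(3 + 6)) = -2/3/9 = -2/3*1/9 = -2/27 ≈ -0.074074)
b(j) = 1/2 (b(j) = j/((2*j)) = j*(1/(2*j)) = 1/2)
(b(D)*(4 - 1*(-10)))*12 = ((4 - 1*(-10))/2)*12 = ((4 + 10)/2)*12 = ((1/2)*14)*12 = 7*12 = 84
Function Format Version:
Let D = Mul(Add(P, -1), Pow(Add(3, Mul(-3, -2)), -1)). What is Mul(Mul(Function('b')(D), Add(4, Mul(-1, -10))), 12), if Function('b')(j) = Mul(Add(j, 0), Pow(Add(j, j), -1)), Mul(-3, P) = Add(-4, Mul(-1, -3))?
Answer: 84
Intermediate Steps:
P = Rational(1, 3) (P = Mul(Rational(-1, 3), Add(-4, Mul(-1, -3))) = Mul(Rational(-1, 3), Add(-4, 3)) = Mul(Rational(-1, 3), -1) = Rational(1, 3) ≈ 0.33333)
D = Rational(-2, 27) (D = Mul(Add(Rational(1, 3), -1), Pow(Add(3, Mul(-3, -2)), -1)) = Mul(Rational(-2, 3), Pow(Add(3, 6), -1)) = Mul(Rational(-2, 3), Pow(9, -1)) = Mul(Rational(-2, 3), Rational(1, 9)) = Rational(-2, 27) ≈ -0.074074)
Function('b')(j) = Rational(1, 2) (Function('b')(j) = Mul(j, Pow(Mul(2, j), -1)) = Mul(j, Mul(Rational(1, 2), Pow(j, -1))) = Rational(1, 2))
Mul(Mul(Function('b')(D), Add(4, Mul(-1, -10))), 12) = Mul(Mul(Rational(1, 2), Add(4, Mul(-1, -10))), 12) = Mul(Mul(Rational(1, 2), Add(4, 10)), 12) = Mul(Mul(Rational(1, 2), 14), 12) = Mul(7, 12) = 84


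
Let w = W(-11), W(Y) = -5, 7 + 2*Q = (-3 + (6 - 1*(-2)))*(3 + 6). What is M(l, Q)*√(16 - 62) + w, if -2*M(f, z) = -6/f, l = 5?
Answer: -5 + 3*I*√46/5 ≈ -5.0 + 4.0694*I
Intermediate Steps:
Q = 19 (Q = -7/2 + ((-3 + (6 - 1*(-2)))*(3 + 6))/2 = -7/2 + ((-3 + (6 + 2))*9)/2 = -7/2 + ((-3 + 8)*9)/2 = -7/2 + (5*9)/2 = -7/2 + (½)*45 = -7/2 + 45/2 = 19)
M(f, z) = 3/f (M(f, z) = -(-3)/f = 3/f)
w = -5
M(l, Q)*√(16 - 62) + w = (3/5)*√(16 - 62) - 5 = (3*(⅕))*√(-46) - 5 = 3*(I*√46)/5 - 5 = 3*I*√46/5 - 5 = -5 + 3*I*√46/5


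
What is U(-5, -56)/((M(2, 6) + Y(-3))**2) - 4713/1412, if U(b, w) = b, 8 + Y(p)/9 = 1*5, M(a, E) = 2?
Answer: -590537/176500 ≈ -3.3458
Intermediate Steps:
Y(p) = -27 (Y(p) = -72 + 9*(1*5) = -72 + 9*5 = -72 + 45 = -27)
U(-5, -56)/((M(2, 6) + Y(-3))**2) - 4713/1412 = -5/(2 - 27)**2 - 4713/1412 = -5/((-25)**2) - 4713*1/1412 = -5/625 - 4713/1412 = -5*1/625 - 4713/1412 = -1/125 - 4713/1412 = -590537/176500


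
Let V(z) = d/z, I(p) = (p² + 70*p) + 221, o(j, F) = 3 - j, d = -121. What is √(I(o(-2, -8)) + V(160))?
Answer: √952390/40 ≈ 24.398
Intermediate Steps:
I(p) = 221 + p² + 70*p
V(z) = -121/z
√(I(o(-2, -8)) + V(160)) = √((221 + (3 - 1*(-2))² + 70*(3 - 1*(-2))) - 121/160) = √((221 + (3 + 2)² + 70*(3 + 2)) - 121*1/160) = √((221 + 5² + 70*5) - 121/160) = √((221 + 25 + 350) - 121/160) = √(596 - 121/160) = √(95239/160) = √952390/40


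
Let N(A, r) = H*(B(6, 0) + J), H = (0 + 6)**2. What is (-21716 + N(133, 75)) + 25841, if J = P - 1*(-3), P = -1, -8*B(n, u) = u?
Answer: 4197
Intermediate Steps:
B(n, u) = -u/8
J = 2 (J = -1 - 1*(-3) = -1 + 3 = 2)
H = 36 (H = 6**2 = 36)
N(A, r) = 72 (N(A, r) = 36*(-1/8*0 + 2) = 36*(0 + 2) = 36*2 = 72)
(-21716 + N(133, 75)) + 25841 = (-21716 + 72) + 25841 = -21644 + 25841 = 4197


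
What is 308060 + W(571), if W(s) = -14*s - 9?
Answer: 300057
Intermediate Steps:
W(s) = -9 - 14*s
308060 + W(571) = 308060 + (-9 - 14*571) = 308060 + (-9 - 7994) = 308060 - 8003 = 300057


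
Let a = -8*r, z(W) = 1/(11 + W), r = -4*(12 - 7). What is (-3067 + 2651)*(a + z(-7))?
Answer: -66664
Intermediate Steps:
r = -20 (r = -4*5 = -20)
a = 160 (a = -8*(-20) = 160)
(-3067 + 2651)*(a + z(-7)) = (-3067 + 2651)*(160 + 1/(11 - 7)) = -416*(160 + 1/4) = -416*641/4 = -66664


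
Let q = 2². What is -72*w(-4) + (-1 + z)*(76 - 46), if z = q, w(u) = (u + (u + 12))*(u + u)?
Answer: 2394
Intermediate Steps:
q = 4
w(u) = 2*u*(12 + 2*u) (w(u) = (u + (12 + u))*(2*u) = (12 + 2*u)*(2*u) = 2*u*(12 + 2*u))
z = 4
-72*w(-4) + (-1 + z)*(76 - 46) = -288*(-4)*(6 - 4) + (-1 + 4)*(76 - 46) = -288*(-4)*2 + 3*30 = -72*(-32) + 90 = 2304 + 90 = 2394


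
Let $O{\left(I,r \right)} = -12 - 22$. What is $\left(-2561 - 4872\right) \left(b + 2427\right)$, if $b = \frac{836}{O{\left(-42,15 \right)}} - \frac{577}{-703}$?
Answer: $- \frac{213483430856}{11951} \approx -1.7863 \cdot 10^{7}$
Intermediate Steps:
$O{\left(I,r \right)} = -34$ ($O{\left(I,r \right)} = -12 - 22 = -34$)
$b = - \frac{284045}{11951}$ ($b = \frac{836}{-34} - \frac{577}{-703} = 836 \left(- \frac{1}{34}\right) - - \frac{577}{703} = - \frac{418}{17} + \frac{577}{703} = - \frac{284045}{11951} \approx -23.767$)
$\left(-2561 - 4872\right) \left(b + 2427\right) = \left(-2561 - 4872\right) \left(- \frac{284045}{11951} + 2427\right) = \left(-7433\right) \frac{28721032}{11951} = - \frac{213483430856}{11951}$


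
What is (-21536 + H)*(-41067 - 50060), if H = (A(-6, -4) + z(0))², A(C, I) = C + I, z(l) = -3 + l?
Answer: 1947110609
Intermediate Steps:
H = 169 (H = ((-6 - 4) + (-3 + 0))² = (-10 - 3)² = (-13)² = 169)
(-21536 + H)*(-41067 - 50060) = (-21536 + 169)*(-41067 - 50060) = -21367*(-91127) = 1947110609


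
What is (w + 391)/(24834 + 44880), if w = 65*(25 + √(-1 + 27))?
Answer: 112/3873 + 65*√26/69714 ≈ 0.033672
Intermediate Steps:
w = 1625 + 65*√26 (w = 65*(25 + √26) = 1625 + 65*√26 ≈ 1956.4)
(w + 391)/(24834 + 44880) = ((1625 + 65*√26) + 391)/(24834 + 44880) = (2016 + 65*√26)/69714 = (2016 + 65*√26)*(1/69714) = 112/3873 + 65*√26/69714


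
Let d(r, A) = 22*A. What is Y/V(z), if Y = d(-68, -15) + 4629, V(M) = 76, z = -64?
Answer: 4299/76 ≈ 56.566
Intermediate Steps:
Y = 4299 (Y = 22*(-15) + 4629 = -330 + 4629 = 4299)
Y/V(z) = 4299/76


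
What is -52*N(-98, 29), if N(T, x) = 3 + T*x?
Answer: 147628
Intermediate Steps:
-52*N(-98, 29) = -52*(3 - 98*29) = -52*(3 - 2842) = -52*(-2839) = 147628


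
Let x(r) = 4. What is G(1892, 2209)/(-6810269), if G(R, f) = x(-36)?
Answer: -4/6810269 ≈ -5.8735e-7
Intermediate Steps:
G(R, f) = 4
G(1892, 2209)/(-6810269) = 4/(-6810269) = 4*(-1/6810269) = -4/6810269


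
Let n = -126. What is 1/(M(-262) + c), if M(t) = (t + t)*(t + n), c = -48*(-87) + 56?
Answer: 1/207544 ≈ 4.8183e-6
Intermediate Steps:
c = 4232 (c = 4176 + 56 = 4232)
M(t) = 2*t*(-126 + t) (M(t) = (t + t)*(t - 126) = (2*t)*(-126 + t) = 2*t*(-126 + t))
1/(M(-262) + c) = 1/(2*(-262)*(-126 - 262) + 4232) = 1/(2*(-262)*(-388) + 4232) = 1/(203312 + 4232) = 1/207544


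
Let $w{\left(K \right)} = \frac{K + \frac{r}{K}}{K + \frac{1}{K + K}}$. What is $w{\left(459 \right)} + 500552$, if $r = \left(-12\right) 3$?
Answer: $\frac{210914513666}{421363} \approx 5.0055 \cdot 10^{5}$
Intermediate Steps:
$r = -36$
$w{\left(K \right)} = \frac{K - \frac{36}{K}}{K + \frac{1}{2 K}}$ ($w{\left(K \right)} = \frac{K - \frac{36}{K}}{K + \frac{1}{K + K}} = \frac{K - \frac{36}{K}}{K + \frac{1}{2 K}}$)
$w{\left(459 \right)} + 500552 = \frac{2 \left(-36 + 459^{2}\right)}{1 + 2 \cdot 459^{2}} + 500552 = \frac{2 \left(-36 + 210681\right)}{1 + 2 \cdot 210681} + 500552 = 2 \frac{1}{1 + 421362} \cdot 210645 + 500552 = 2 \cdot \frac{1}{421363} \cdot 210645 + 500552 = \frac{421290}{421363} + 500552 = \frac{210914513666}{421363}$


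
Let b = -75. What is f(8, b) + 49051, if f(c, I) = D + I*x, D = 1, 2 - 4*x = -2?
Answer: 48977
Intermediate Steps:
x = 1 (x = 1/2 - 1/4*(-2) = 1/2 + 1/2 = 1)
f(c, I) = 1 + I (f(c, I) = 1 + I*1 = 1 + I)
f(8, b) + 49051 = (1 - 75) + 49051 = -74 + 49051 = 48977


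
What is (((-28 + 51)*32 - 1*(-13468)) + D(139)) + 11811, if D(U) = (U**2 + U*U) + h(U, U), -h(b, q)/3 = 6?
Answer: 64639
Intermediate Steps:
h(b, q) = -18 (h(b, q) = -3*6 = -18)
D(U) = -18 + 2*U**2 (D(U) = (U**2 + U*U) - 18 = (U**2 + U**2) - 18 = 2*U**2 - 18 = -18 + 2*U**2)
(((-28 + 51)*32 - 1*(-13468)) + D(139)) + 11811 = (((-28 + 51)*32 - 1*(-13468)) + (-18 + 2*139**2)) + 11811 = ((23*32 + 13468) + (-18 + 2*19321)) + 11811 = ((736 + 13468) + (-18 + 38642)) + 11811 = (14204 + 38624) + 11811 = 52828 + 11811 = 64639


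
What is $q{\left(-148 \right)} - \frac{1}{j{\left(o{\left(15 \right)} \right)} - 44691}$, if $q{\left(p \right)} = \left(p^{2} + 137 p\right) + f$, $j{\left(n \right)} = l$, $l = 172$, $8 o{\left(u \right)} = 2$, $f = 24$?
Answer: $\frac{73545389}{44519} \approx 1652.0$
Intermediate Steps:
$o{\left(u \right)} = \frac{1}{4}$ ($o{\left(u \right)} = \frac{1}{8} \cdot 2 = \frac{1}{4}$)
$j{\left(n \right)} = 172$
$q{\left(p \right)} = 24 + p^{2} + 137 p$ ($q{\left(p \right)} = \left(p^{2} + 137 p\right) + 24 = 24 + p^{2} + 137 p$)
$q{\left(-148 \right)} - \frac{1}{j{\left(o{\left(15 \right)} \right)} - 44691} = \left(24 + \left(-148\right)^{2} + 137 \left(-148\right)\right) - \frac{1}{172 - 44691} = \left(24 + 21904 - 20276\right) - \frac{1}{-44519} = 1652 - - \frac{1}{44519} = 1652 + \frac{1}{44519} = \frac{73545389}{44519}$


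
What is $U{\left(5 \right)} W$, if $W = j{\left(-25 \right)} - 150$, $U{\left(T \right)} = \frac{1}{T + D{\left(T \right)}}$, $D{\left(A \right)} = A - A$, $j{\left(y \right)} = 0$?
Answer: $-30$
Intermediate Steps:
$D{\left(A \right)} = 0$
$U{\left(T \right)} = \frac{1}{T}$ ($U{\left(T \right)} = \frac{1}{T + 0} = \frac{1}{T}$)
$W = -150$ ($W = 0 - 150 = -150$)
$U{\left(5 \right)} W = \frac{1}{5} \left(-150\right) = -30$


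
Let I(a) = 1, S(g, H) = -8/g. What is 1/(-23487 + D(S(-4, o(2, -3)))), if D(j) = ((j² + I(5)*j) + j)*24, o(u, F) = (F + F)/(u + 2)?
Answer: -1/23295 ≈ -4.2928e-5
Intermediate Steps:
o(u, F) = 2*F/(2 + u) (o(u, F) = (2*F)/(2 + u) = 2*F/(2 + u))
D(j) = 24*j² + 48*j (D(j) = ((j² + 1*j) + j)*24 = ((j² + j) + j)*24 = ((j + j²) + j)*24 = (j² + 2*j)*24 = 24*j² + 48*j)
1/(-23487 + D(S(-4, o(2, -3)))) = 1/(-23487 + 24*(-8/(-4))*(2 - 8/(-4))) = 1/(-23487 + 24*(-8*(-¼))*(2 - 8*(-¼))) = 1/(-23487 + 24*2*(2 + 2)) = 1/(-23487 + 24*2*4) = 1/(-23487 + 192) = 1/(-23295) = -1/23295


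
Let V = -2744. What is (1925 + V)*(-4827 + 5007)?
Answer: -147420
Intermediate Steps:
(1925 + V)*(-4827 + 5007) = (1925 - 2744)*(-4827 + 5007) = -819*180 = -147420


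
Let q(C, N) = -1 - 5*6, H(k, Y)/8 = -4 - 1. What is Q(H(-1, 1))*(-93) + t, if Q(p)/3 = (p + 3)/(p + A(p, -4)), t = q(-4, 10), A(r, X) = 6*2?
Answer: -11191/28 ≈ -399.68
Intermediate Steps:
H(k, Y) = -40 (H(k, Y) = 8*(-4 - 1) = 8*(-5) = -40)
A(r, X) = 12
q(C, N) = -31 (q(C, N) = -1 - 30 = -31)
t = -31
Q(p) = 3*(3 + p)/(12 + p) (Q(p) = 3*((p + 3)/(p + 12)) = 3*((3 + p)/(12 + p)) = 3*(3 + p)/(12 + p))
Q(H(-1, 1))*(-93) + t = (3*(3 - 40)/(12 - 40))*(-93) - 31 = (3*(-37)/(-28))*(-93) - 31 = (3*(-1/28)*(-37))*(-93) - 31 = (111/28)*(-93) - 31 = -10323/28 - 31 = -11191/28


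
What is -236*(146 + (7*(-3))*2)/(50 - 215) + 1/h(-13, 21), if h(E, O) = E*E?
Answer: 4148101/27885 ≈ 148.76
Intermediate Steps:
h(E, O) = E²
-236*(146 + (7*(-3))*2)/(50 - 215) + 1/h(-13, 21) = -236*(146 + (7*(-3))*2)/(50 - 215) + 1/((-13)²) = -236*(146 - 21*2)/(-165) + 1/169 = -236*(146 - 42)*(-1)/165 + 1/169 = -24544*(-1)/165 + 1/169 = -236*(-104/165) + 1/169 = 24544/165 + 1/169 = 4148101/27885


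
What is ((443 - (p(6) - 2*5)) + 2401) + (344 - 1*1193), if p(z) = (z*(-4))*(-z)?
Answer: 1861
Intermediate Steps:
p(z) = 4*z² (p(z) = (-4*z)*(-z) = 4*z²)
((443 - (p(6) - 2*5)) + 2401) + (344 - 1*1193) = ((443 - (4*6² - 2*5)) + 2401) + (344 - 1*1193) = ((443 - (4*36 - 10)) + 2401) + (344 - 1193) = ((443 - (144 - 10)) + 2401) - 849 = ((443 - 1*134) + 2401) - 849 = ((443 - 134) + 2401) - 849 = (309 + 2401) - 849 = 2710 - 849 = 1861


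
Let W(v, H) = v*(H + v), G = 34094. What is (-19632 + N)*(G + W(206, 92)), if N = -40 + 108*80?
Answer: -1053357424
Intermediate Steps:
N = 8600 (N = -40 + 8640 = 8600)
(-19632 + N)*(G + W(206, 92)) = (-19632 + 8600)*(34094 + 206*(92 + 206)) = -11032*(34094 + 206*298) = -11032*(34094 + 61388) = -11032*95482 = -1053357424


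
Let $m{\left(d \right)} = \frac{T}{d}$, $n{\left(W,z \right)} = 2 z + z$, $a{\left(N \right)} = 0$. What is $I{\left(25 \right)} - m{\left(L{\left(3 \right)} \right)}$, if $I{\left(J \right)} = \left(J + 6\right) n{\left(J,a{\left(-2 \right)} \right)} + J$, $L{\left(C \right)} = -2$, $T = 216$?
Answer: $133$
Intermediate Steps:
$n{\left(W,z \right)} = 3 z$
$m{\left(d \right)} = \frac{216}{d}$
$I{\left(J \right)} = J$ ($I{\left(J \right)} = \left(J + 6\right) 3 \cdot 0 + J = \left(6 + J\right) 0 + J = 0 + J = J$)
$I{\left(25 \right)} - m{\left(L{\left(3 \right)} \right)} = 25 - \frac{216}{-2} = 25 - 216 \left(- \frac{1}{2}\right) = 25 - -108 = 25 + 108 = 133$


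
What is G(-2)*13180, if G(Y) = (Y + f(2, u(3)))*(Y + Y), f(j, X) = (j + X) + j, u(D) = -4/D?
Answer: -105440/3 ≈ -35147.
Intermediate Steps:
f(j, X) = X + 2*j (f(j, X) = (X + j) + j = X + 2*j)
G(Y) = 2*Y*(8/3 + Y) (G(Y) = (Y + (-4/3 + 2*2))*(Y + Y) = (Y + (-4*⅓ + 4))*(2*Y) = (Y + (-4/3 + 4))*(2*Y) = (Y + 8/3)*(2*Y) = (8/3 + Y)*(2*Y) = 2*Y*(8/3 + Y))
G(-2)*13180 = ((⅔)*(-2)*(8 + 3*(-2)))*13180 = ((⅔)*(-2)*(8 - 6))*13180 = ((⅔)*(-2)*2)*13180 = -8/3*13180 = -105440/3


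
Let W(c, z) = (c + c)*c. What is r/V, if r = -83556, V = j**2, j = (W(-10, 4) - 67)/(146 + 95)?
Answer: -4853016036/17689 ≈ -2.7435e+5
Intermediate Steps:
W(c, z) = 2*c**2 (W(c, z) = (2*c)*c = 2*c**2)
j = 133/241 (j = (2*(-10)**2 - 67)/(146 + 95) = (2*100 - 67)/241 = (200 - 67)*(1/241) = 133*(1/241) = 133/241 ≈ 0.55187)
V = 17689/58081 (V = (133/241)**2 = 17689/58081 ≈ 0.30456)
r/V = -83556/17689/58081 = -83556*58081/17689 = -4853016036/17689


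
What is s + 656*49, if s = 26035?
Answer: 58179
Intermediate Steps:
s + 656*49 = 26035 + 656*49 = 26035 + 32144 = 58179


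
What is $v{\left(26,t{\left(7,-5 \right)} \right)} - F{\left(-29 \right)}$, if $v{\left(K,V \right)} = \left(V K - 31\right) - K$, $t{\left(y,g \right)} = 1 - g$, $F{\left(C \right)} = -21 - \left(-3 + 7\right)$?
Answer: $124$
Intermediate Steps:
$F{\left(C \right)} = -25$ ($F{\left(C \right)} = -21 - 4 = -25$)
$v{\left(K,V \right)} = -31 - K + K V$ ($v{\left(K,V \right)} = \left(K V - 31\right) - K = \left(-31 + K V\right) - K = -31 - K + K V$)
$v{\left(26,t{\left(7,-5 \right)} \right)} - F{\left(-29 \right)} = \left(-31 - 26 + 26 \left(1 - -5\right)\right) - -25 = \left(-31 - 26 + 26 \left(1 + 5\right)\right) + 25 = \left(-31 - 26 + 26 \cdot 6\right) + 25 = \left(-31 - 26 + 156\right) + 25 = 99 + 25 = 124$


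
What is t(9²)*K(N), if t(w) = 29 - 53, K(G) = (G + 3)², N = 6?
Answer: -1944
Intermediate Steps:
K(G) = (3 + G)²
t(w) = -24
t(9²)*K(N) = -24*(3 + 6)² = -24*9² = -24*81 = -1944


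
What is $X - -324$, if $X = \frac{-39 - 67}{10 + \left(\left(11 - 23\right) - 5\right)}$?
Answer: $\frac{2374}{7} \approx 339.14$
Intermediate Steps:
$X = \frac{106}{7}$ ($X = - \frac{106}{10 - 17} = - \frac{106}{-7} = \left(-106\right) \left(- \frac{1}{7}\right) = \frac{106}{7} \approx 15.143$)
$X - -324 = \frac{106}{7} - -324 = \frac{106}{7} + 324 = \frac{2374}{7}$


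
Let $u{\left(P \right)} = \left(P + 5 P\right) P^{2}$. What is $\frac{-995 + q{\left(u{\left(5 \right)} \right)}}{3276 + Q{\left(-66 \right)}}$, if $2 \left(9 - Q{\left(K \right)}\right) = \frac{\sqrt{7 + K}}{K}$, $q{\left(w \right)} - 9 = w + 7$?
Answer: $- \frac{13107465360}{188026304459} + \frac{30228 i \sqrt{59}}{188026304459} \approx -0.069711 + 1.2349 \cdot 10^{-6} i$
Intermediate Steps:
$u{\left(P \right)} = 6 P^{3}$ ($u{\left(P \right)} = 6 P P^{2} = 6 P^{3}$)
$q{\left(w \right)} = 16 + w$ ($q{\left(w \right)} = 9 + \left(w + 7\right) = 9 + \left(7 + w\right) = 16 + w$)
$Q{\left(K \right)} = 9 - \frac{\sqrt{7 + K}}{2 K}$ ($Q{\left(K \right)} = 9 - \frac{\sqrt{7 + K} \frac{1}{K}}{2} = 9 - \frac{\frac{1}{K} \sqrt{7 + K}}{2} = 9 - \frac{\sqrt{7 + K}}{2 K}$)
$\frac{-995 + q{\left(u{\left(5 \right)} \right)}}{3276 + Q{\left(-66 \right)}} = \frac{-995 + \left(16 + 6 \cdot 5^{3}\right)}{3276 + \left(9 - \frac{\sqrt{7 - 66}}{2 \left(-66\right)}\right)} = \frac{-995 + \left(16 + 6 \cdot 125\right)}{3276 + \left(9 - - \frac{\sqrt{-59}}{132}\right)} = \frac{-995 + \left(16 + 750\right)}{3276 + \left(9 - - \frac{i \sqrt{59}}{132}\right)} = \frac{-995 + 766}{3276 + \left(9 + \frac{i \sqrt{59}}{132}\right)} = - \frac{229}{3285 + \frac{i \sqrt{59}}{132}}$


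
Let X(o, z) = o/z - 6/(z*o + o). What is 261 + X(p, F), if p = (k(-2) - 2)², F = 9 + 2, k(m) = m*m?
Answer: 22989/88 ≈ 261.24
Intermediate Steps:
k(m) = m²
F = 11
p = 4 (p = ((-2)² - 2)² = (4 - 2)² = 2² = 4)
X(o, z) = -6/(o + o*z) + o/z (X(o, z) = o/z - 6/(o*z + o) = o/z - 6/(o + o*z) = -6/(o + o*z) + o/z)
261 + X(p, F) = 261 + (4² - 6*11 + 11*4²)/(4*11*(1 + 11)) = 261 + (¼)*(1/11)*(16 - 66 + 11*16)/12 = 261 + (¼)*(1/11)*(1/12)*(16 - 66 + 176) = 261 + (¼)*(1/11)*(1/12)*126 = 261 + 21/88 = 22989/88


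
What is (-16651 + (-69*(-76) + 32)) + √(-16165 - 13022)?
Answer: -11375 + 3*I*√3243 ≈ -11375.0 + 170.84*I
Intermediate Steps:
(-16651 + (-69*(-76) + 32)) + √(-16165 - 13022) = (-16651 + (5244 + 32)) + √(-29187) = (-16651 + 5276) + 3*I*√3243 = -11375 + 3*I*√3243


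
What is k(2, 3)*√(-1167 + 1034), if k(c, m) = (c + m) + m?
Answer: 8*I*√133 ≈ 92.26*I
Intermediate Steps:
k(c, m) = c + 2*m
k(2, 3)*√(-1167 + 1034) = (2 + 2*3)*√(-1167 + 1034) = (2 + 6)*√(-133) = 8*(I*√133) = 8*I*√133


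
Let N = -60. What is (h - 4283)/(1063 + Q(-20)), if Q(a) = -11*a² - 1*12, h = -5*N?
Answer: 3983/3349 ≈ 1.1893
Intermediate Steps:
h = 300 (h = -5*(-60) = 300)
Q(a) = -12 - 11*a² (Q(a) = -11*a² - 12 = -12 - 11*a²)
(h - 4283)/(1063 + Q(-20)) = (300 - 4283)/(1063 + (-12 - 11*(-20)²)) = -3983/(1063 + (-12 - 11*400)) = -3983/(1063 + (-12 - 4400)) = -3983/(1063 - 4412) = -3983/(-3349) = -3983*(-1/3349) = 3983/3349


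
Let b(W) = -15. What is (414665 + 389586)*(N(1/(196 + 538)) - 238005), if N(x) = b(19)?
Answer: -191427823020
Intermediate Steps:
N(x) = -15
(414665 + 389586)*(N(1/(196 + 538)) - 238005) = (414665 + 389586)*(-15 - 238005) = 804251*(-238020) = -191427823020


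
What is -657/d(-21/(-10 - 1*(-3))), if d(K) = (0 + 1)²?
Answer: -657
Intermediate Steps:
d(K) = 1 (d(K) = 1² = 1)
-657/d(-21/(-10 - 1*(-3))) = -657/1 = -657*1 = -657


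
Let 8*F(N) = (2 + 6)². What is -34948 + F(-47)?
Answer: -34940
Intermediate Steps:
F(N) = 8 (F(N) = (2 + 6)²/8 = (⅛)*8² = (⅛)*64 = 8)
-34948 + F(-47) = -34948 + 8 = -34940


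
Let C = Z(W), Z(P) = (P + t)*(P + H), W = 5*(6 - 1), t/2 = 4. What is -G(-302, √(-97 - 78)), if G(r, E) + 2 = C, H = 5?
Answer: -988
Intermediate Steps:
t = 8 (t = 2*4 = 8)
W = 25 (W = 5*5 = 25)
Z(P) = (5 + P)*(8 + P) (Z(P) = (P + 8)*(P + 5) = (8 + P)*(5 + P) = (5 + P)*(8 + P))
C = 990 (C = 40 + 25² + 13*25 = 40 + 625 + 325 = 990)
G(r, E) = 988 (G(r, E) = -2 + 990 = 988)
-G(-302, √(-97 - 78)) = -1*988 = -988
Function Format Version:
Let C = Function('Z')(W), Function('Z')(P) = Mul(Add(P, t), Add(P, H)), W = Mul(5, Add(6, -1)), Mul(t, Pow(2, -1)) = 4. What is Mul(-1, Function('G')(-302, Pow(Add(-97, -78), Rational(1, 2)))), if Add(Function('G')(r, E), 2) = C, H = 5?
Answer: -988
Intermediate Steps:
t = 8 (t = Mul(2, 4) = 8)
W = 25 (W = Mul(5, 5) = 25)
Function('Z')(P) = Mul(Add(5, P), Add(8, P)) (Function('Z')(P) = Mul(Add(P, 8), Add(P, 5)) = Mul(Add(8, P), Add(5, P)) = Mul(Add(5, P), Add(8, P)))
C = 990 (C = Add(40, Pow(25, 2), Mul(13, 25)) = Add(40, 625, 325) = 990)
Function('G')(r, E) = 988 (Function('G')(r, E) = Add(-2, 990) = 988)
Mul(-1, Function('G')(-302, Pow(Add(-97, -78), Rational(1, 2)))) = Mul(-1, 988) = -988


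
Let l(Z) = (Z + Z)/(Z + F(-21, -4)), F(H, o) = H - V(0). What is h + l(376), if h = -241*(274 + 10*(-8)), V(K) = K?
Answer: -16596918/355 ≈ -46752.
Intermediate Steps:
F(H, o) = H (F(H, o) = H - 1*0 = H + 0 = H)
l(Z) = 2*Z/(-21 + Z) (l(Z) = (Z + Z)/(Z - 21) = (2*Z)/(-21 + Z) = 2*Z/(-21 + Z))
h = -46754 (h = -241*(274 - 80) = -241*194 = -46754)
h + l(376) = -46754 + 2*376/(-21 + 376) = -46754 + 2*376/355 = -46754 + 2*376*(1/355) = -46754 + 752/355 = -16596918/355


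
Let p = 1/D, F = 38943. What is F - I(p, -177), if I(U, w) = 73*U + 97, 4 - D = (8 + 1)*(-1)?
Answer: 504925/13 ≈ 38840.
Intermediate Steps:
D = 13 (D = 4 - (8 + 1)*(-1) = 4 - 9*(-1) = 4 - 1*(-9) = 4 + 9 = 13)
p = 1/13 ≈ 0.076923
I(U, w) = 97 + 73*U
F - I(p, -177) = 38943 - (97 + 73*(1/13)) = 38943 - (97 + 73/13) = 38943 - 1*1334/13 = 38943 - 1334/13 = 504925/13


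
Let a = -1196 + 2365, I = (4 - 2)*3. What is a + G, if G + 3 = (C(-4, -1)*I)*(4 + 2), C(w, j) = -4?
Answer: 1022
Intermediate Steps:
I = 6 (I = 2*3 = 6)
G = -147 (G = -3 + (-4*6)*(4 + 2) = -3 - 24*6 = -3 - 144 = -147)
a = 1169
a + G = 1169 - 147 = 1022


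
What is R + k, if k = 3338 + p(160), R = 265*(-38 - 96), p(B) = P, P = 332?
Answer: -31840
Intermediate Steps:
p(B) = 332
R = -35510 (R = 265*(-134) = -35510)
k = 3670 (k = 3338 + 332 = 3670)
R + k = -35510 + 3670 = -31840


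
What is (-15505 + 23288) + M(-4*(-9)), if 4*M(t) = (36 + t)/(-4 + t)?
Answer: 124537/16 ≈ 7783.6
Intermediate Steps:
M(t) = (36 + t)/(4*(-4 + t)) (M(t) = ((36 + t)/(-4 + t))/4 = (36 + t)/(4*(-4 + t)))
(-15505 + 23288) + M(-4*(-9)) = (-15505 + 23288) + (36 - 4*(-9))/(4*(-4 - 4*(-9))) = 7783 + (36 + 36)/(4*(-4 + 36)) = 7783 + (¼)*72/32 = 7783 + (¼)*(1/32)*72 = 7783 + 9/16 = 124537/16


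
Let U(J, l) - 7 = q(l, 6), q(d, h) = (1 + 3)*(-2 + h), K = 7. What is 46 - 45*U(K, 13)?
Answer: -989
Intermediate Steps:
q(d, h) = -8 + 4*h (q(d, h) = 4*(-2 + h) = -8 + 4*h)
U(J, l) = 23 (U(J, l) = 7 + (-8 + 4*6) = 7 + (-8 + 24) = 7 + 16 = 23)
46 - 45*U(K, 13) = 46 - 45*23 = 46 - 1035 = -989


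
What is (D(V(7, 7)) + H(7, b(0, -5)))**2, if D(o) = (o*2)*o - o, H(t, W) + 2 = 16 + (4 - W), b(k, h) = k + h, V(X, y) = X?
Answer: 12996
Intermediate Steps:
b(k, h) = h + k
H(t, W) = 18 - W (H(t, W) = -2 + (16 + (4 - W)) = -2 + (20 - W) = 18 - W)
D(o) = -o + 2*o**2 (D(o) = (2*o)*o - o = 2*o**2 - o = -o + 2*o**2)
(D(V(7, 7)) + H(7, b(0, -5)))**2 = (7*(-1 + 2*7) + (18 - (-5 + 0)))**2 = (7*(-1 + 14) + (18 - 1*(-5)))**2 = (7*13 + (18 + 5))**2 = (91 + 23)**2 = 114**2 = 12996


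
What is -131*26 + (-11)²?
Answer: -3285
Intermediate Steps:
-131*26 + (-11)² = -3406 + 121 = -3285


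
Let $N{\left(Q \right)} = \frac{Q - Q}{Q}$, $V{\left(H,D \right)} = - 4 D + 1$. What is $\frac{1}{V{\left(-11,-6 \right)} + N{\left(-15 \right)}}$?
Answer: $\frac{1}{25} \approx 0.04$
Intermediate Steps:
$V{\left(H,D \right)} = 1 - 4 D$
$N{\left(Q \right)} = 0$ ($N{\left(Q \right)} = \frac{0}{Q} = 0$)
$\frac{1}{V{\left(-11,-6 \right)} + N{\left(-15 \right)}} = \frac{1}{\left(1 - -24\right) + 0} = \frac{1}{\left(1 + 24\right) + 0} = \frac{1}{25 + 0} = \frac{1}{25}$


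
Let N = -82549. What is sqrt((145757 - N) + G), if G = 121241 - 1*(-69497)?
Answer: 2*sqrt(104761) ≈ 647.34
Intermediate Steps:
G = 190738 (G = 121241 + 69497 = 190738)
sqrt((145757 - N) + G) = sqrt((145757 - 1*(-82549)) + 190738) = sqrt((145757 + 82549) + 190738) = sqrt(228306 + 190738) = sqrt(419044) = 2*sqrt(104761)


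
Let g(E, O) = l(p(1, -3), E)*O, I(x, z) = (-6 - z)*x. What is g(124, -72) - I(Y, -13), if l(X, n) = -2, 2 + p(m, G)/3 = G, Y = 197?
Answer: -1235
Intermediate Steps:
p(m, G) = -6 + 3*G
I(x, z) = x*(-6 - z)
g(E, O) = -2*O
g(124, -72) - I(Y, -13) = -2*(-72) - (-1)*197*(6 - 13) = 144 - (-1)*197*(-7) = 144 - 1*1379 = 144 - 1379 = -1235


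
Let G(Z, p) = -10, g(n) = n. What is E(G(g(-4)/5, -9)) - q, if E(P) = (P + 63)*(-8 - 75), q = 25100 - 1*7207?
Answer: -22292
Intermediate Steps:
q = 17893 (q = 25100 - 7207 = 17893)
E(P) = -5229 - 83*P (E(P) = (63 + P)*(-83) = -5229 - 83*P)
E(G(g(-4)/5, -9)) - q = (-5229 - 83*(-10)) - 1*17893 = (-5229 + 830) - 17893 = -4399 - 17893 = -22292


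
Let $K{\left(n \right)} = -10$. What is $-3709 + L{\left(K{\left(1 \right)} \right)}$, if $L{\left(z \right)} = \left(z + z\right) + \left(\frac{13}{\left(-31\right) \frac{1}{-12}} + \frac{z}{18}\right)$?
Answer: $- \frac{1039142}{279} \approx -3724.5$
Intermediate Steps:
$L{\left(z \right)} = \frac{156}{31} + \frac{37 z}{18}$ ($L{\left(z \right)} = 2 z + \left(\frac{13}{\left(-31\right) \left(- \frac{1}{12}\right)} + z \frac{1}{18}\right) = 2 z + \left(\frac{13}{\frac{31}{12}} + \frac{z}{18}\right) = 2 z + \left(13 \cdot \frac{12}{31} + \frac{z}{18}\right) = 2 z + \left(\frac{156}{31} + \frac{z}{18}\right) = \frac{156}{31} + \frac{37 z}{18}$)
$-3709 + L{\left(K{\left(1 \right)} \right)} = -3709 + \left(\frac{156}{31} + \frac{37}{18} \left(-10\right)\right) = -3709 + \left(\frac{156}{31} - \frac{185}{9}\right) = -3709 - \frac{4331}{279} = - \frac{1039142}{279}$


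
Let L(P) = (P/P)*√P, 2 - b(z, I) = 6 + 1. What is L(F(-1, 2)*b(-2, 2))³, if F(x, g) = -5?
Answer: 125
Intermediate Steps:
b(z, I) = -5 (b(z, I) = 2 - (6 + 1) = 2 - 1*7 = 2 - 7 = -5)
L(P) = √P (L(P) = 1*√P = √P)
L(F(-1, 2)*b(-2, 2))³ = (√(-5*(-5)))³ = (√25)³ = 5³ = 125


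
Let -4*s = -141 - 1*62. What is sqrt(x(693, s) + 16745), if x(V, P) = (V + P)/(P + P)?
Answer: sqrt(56354830)/58 ≈ 129.43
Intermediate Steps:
s = 203/4 (s = -(-141 - 1*62)/4 = -(-141 - 62)/4 = -1/4*(-203) = 203/4 ≈ 50.750)
x(V, P) = (P + V)/(2*P) (x(V, P) = (P + V)/((2*P)) = (P + V)*(1/(2*P)) = (P + V)/(2*P))
sqrt(x(693, s) + 16745) = sqrt((203/4 + 693)/(2*(203/4)) + 16745) = sqrt((1/2)*(4/203)*(2975/4) + 16745) = sqrt(425/58 + 16745) = sqrt(971635/58) = sqrt(56354830)/58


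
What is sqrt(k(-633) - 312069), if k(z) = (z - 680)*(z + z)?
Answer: 9*sqrt(16669) ≈ 1162.0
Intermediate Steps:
k(z) = 2*z*(-680 + z) (k(z) = (-680 + z)*(2*z) = 2*z*(-680 + z))
sqrt(k(-633) - 312069) = sqrt(2*(-633)*(-680 - 633) - 312069) = sqrt(2*(-633)*(-1313) - 312069) = sqrt(1662258 - 312069) = sqrt(1350189) = 9*sqrt(16669)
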